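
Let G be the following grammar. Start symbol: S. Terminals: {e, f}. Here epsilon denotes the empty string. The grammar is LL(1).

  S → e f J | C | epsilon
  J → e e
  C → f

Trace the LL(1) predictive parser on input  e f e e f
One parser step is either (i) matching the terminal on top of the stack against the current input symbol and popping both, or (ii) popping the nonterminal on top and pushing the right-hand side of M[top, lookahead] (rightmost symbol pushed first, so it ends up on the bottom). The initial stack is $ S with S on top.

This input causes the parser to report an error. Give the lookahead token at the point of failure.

f

     Stack    Input        Action
  1  $ S      e f e e f $  expand S → e f J
  2  $ J f e  e f e e f $  match e
  3  $ J f    f e e f $    match f
  4  $ J      e e f $      expand J → e e
  5  $ e e    e e f $      match e
  6  $ e      e f $        match e
  7  $        f $          error: stack empty but input remains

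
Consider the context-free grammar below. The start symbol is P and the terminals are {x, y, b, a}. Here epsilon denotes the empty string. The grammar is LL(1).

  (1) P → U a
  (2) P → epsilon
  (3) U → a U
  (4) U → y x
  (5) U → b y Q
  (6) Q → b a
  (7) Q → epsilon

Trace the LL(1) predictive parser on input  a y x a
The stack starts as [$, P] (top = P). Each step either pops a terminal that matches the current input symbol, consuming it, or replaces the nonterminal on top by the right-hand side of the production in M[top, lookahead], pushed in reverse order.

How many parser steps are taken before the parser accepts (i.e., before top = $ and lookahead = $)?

7

     Stack    Input      Action
  1  $ P      a y x a $  expand P → U a
  2  $ a U    a y x a $  expand U → a U
  3  $ a U a  a y x a $  match a
  4  $ a U    y x a $    expand U → y x
  5  $ a x y  y x a $    match y
  6  $ a x    x a $      match x
  7  $ a      a $        match a
Accept reached after 7 steps.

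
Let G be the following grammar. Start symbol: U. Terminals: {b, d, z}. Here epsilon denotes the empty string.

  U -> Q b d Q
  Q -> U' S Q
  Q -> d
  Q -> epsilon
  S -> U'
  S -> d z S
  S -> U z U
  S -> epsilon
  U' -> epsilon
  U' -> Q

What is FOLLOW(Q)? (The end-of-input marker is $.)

FIRST(U) = {b, d}  (via Q b d Q)
FIRST(Q) = {epsilon, b, d}  (via U' S Q)
FIRST(U') = {epsilon, b, d}  (via Q)
FIRST(S) = {epsilon, b, d}  (via U', U z U)
FOLLOW(U) includes $ since U is the start symbol.
FOLLOW(U): in S->U z U (occurrence 1), U is followed by z U with FIRST {z}; in S->U z U (occurrence 2), the suffix after U is empty, so FOLLOW(U) ⊇ FOLLOW(S) = {$, b, d, z}. Thus FOLLOW(U) = {$, b, d, z}.
FOLLOW(Q): in U->Q b d Q (occurrence 1), Q is followed by b d Q with FIRST {b}; in U->Q b d Q (occurrence 2), the suffix after Q is empty, so FOLLOW(Q) ⊇ FOLLOW(U) = {$, b, d, z}; in Q->U' S Q, the suffix after Q is empty (adds nothing new); in U'->Q, the suffix after Q is empty, so FOLLOW(Q) ⊇ FOLLOW(U') = {$, b, d, z}. Thus FOLLOW(Q) = {$, b, d, z}.
FOLLOW(S): in Q->U' S Q, S is followed by Q with FIRST {epsilon, b, d}; in Q->U' S Q, the suffix after S is nullable, so FOLLOW(S) ⊇ FOLLOW(Q) = {$, b, d, z}; in S->d z S, the suffix after S is empty (adds nothing new). Thus FOLLOW(S) = {$, b, d, z}.
FOLLOW(U'): in Q->U' S Q, U' is followed by S Q with FIRST {epsilon, b, d}; in Q->U' S Q, the suffix after U' is nullable, so FOLLOW(U') ⊇ FOLLOW(Q) = {$, b, d, z}; in S->U', the suffix after U' is empty, so FOLLOW(U') ⊇ FOLLOW(S) = {$, b, d, z}. Thus FOLLOW(U') = {$, b, d, z}.

{$, b, d, z}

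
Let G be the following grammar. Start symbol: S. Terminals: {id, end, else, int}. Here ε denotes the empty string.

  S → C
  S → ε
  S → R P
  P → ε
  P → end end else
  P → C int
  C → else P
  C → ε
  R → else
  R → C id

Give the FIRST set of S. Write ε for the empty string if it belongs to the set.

{ε, else, id}

FIRST(C): from C→else P we get {else}; from C→ε we get {ε}. So FIRST(C) = {ε, else}.
FIRST(P): from P→ε we get {ε}; from P→end end else we get {end}; from P→C int we get {else, int}. So FIRST(P) = {ε, else, end, int}.
FIRST(R): from R→else we get {else}; from R→C id we get {else, id}. So FIRST(R) = {else, id}.
FIRST(S): from S→C we get {ε, else}; from S→ε we get {ε}; from S→R P we get {else, id}. So FIRST(S) = {ε, else, id}.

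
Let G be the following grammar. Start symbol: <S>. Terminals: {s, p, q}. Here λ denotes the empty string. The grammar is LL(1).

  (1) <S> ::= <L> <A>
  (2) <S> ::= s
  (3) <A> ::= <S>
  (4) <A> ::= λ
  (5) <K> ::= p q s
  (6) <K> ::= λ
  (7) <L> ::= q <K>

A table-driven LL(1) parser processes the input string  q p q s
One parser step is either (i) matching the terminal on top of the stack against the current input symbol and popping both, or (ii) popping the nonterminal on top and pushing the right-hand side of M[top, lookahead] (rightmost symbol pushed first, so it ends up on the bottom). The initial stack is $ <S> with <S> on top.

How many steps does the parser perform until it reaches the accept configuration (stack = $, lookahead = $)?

     Stack        Input      Action
  1  $ <S>        q p q s $  expand <S> ::= <L> <A>
  2  $ <A> <L>    q p q s $  expand <L> ::= q <K>
  3  $ <A> <K> q  q p q s $  match q
  4  $ <A> <K>    p q s $    expand <K> ::= p q s
  5  $ <A> s q p  p q s $    match p
  6  $ <A> s q    q s $      match q
  7  $ <A> s      s $        match s
  8  $ <A>        $          expand <A> ::= λ
Accept reached after 8 steps.

8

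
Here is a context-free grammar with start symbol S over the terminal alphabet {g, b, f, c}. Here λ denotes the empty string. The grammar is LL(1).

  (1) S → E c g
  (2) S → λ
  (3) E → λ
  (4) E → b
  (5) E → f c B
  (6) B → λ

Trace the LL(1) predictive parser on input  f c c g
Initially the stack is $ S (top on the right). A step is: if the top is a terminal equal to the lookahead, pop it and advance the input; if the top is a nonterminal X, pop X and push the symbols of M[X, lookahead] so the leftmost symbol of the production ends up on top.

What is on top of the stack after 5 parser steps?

c

step 1: stack=$ S  input=f c c g $  — expand S → E c g
step 2: stack=$ g c E  input=f c c g $  — expand E → f c B
step 3: stack=$ g c B c f  input=f c c g $  — match f
step 4: stack=$ g c B c  input=c c g $  — match c
step 5: stack=$ g c B  input=c g $  — expand B → λ
Stack after step 5: $ g c (top = c).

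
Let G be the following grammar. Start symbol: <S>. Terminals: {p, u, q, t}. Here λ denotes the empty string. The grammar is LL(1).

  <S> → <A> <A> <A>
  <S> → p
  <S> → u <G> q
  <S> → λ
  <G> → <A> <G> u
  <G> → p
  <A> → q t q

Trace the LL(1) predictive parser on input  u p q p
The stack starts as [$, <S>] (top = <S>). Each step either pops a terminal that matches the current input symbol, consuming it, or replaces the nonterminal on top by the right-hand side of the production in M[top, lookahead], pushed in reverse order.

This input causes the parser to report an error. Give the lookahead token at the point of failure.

p

step 1: stack=$ <S>  input=u p q p $  — expand <S> → u <G> q
step 2: stack=$ q <G> u  input=u p q p $  — match u
step 3: stack=$ q <G>  input=p q p $  — expand <G> → p
step 4: stack=$ q p  input=p q p $  — match p
step 5: stack=$ q  input=q p $  — match q
step 6: stack=$  input=p $  — error: stack empty but input remains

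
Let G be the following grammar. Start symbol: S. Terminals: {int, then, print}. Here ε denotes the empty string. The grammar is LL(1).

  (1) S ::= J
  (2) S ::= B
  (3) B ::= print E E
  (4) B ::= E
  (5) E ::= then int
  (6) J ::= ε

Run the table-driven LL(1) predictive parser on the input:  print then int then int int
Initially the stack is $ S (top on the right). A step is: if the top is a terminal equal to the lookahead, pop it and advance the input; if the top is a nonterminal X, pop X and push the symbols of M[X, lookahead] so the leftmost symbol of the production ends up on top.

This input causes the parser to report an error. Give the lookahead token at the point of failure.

      Stack         Input                          Action
   1  $ S           print then int then int int $  expand S ::= B
   2  $ B           print then int then int int $  expand B ::= print E E
   3  $ E E print   print then int then int int $  match print
   4  $ E E         then int then int int $        expand E ::= then int
   5  $ E int then  then int then int int $        match then
   6  $ E int       int then int int $             match int
   7  $ E           then int int $                 expand E ::= then int
   8  $ int then    then int int $                 match then
   9  $ int         int int $                      match int
  10  $             int $                          error: stack empty but input remains

int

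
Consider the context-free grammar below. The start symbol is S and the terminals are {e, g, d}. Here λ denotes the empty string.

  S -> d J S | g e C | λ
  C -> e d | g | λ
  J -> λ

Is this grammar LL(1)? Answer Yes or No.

Yes

FIRST(S) = {λ, d, g}
FIRST(C) = {λ, e, g}
FIRST(J) = {λ}
FOLLOW(S) = {$}
FOLLOW(C) = {$}
FOLLOW(J) = {$, d, g}
Each cell of M receives at most one production.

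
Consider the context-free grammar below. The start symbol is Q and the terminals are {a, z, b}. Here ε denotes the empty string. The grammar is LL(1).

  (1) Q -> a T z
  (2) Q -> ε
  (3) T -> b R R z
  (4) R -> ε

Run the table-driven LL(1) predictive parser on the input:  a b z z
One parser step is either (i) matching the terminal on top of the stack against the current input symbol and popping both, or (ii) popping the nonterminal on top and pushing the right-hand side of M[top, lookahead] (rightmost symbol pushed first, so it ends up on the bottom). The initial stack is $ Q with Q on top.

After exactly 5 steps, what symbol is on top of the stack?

     Stack        Input      Action
  1  $ Q          a b z z $  expand Q -> a T z
  2  $ z T a      a b z z $  match a
  3  $ z T        b z z $    expand T -> b R R z
  4  $ z z R R b  b z z $    match b
  5  $ z z R R    z z $      expand R -> ε
Stack after step 5: $ z z R (top = R).

R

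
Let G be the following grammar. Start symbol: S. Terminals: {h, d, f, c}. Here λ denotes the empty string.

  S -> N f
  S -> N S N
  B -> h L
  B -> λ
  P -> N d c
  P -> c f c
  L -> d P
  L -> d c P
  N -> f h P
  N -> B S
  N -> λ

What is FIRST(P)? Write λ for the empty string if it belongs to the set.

{c, d, f, h}

FIRST(B) = {λ, h}
FIRST(L) = {d}
FIRST(S) = {f, h}  (via N f, N S N)
FIRST(N) = {λ, f, h}  (via B S)
FIRST(P) = {c, d, f, h}  (via N d c)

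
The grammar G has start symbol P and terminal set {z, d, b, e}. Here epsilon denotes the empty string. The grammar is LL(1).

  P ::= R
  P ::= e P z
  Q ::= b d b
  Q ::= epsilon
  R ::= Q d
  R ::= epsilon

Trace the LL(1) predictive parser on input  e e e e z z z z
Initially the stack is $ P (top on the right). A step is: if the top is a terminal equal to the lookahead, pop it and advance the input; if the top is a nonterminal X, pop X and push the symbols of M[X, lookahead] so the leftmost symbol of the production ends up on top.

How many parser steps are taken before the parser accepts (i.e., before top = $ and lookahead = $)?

step 1: stack=$ P  input=e e e e z z z z $  — expand P ::= e P z
step 2: stack=$ z P e  input=e e e e z z z z $  — match e
step 3: stack=$ z P  input=e e e z z z z $  — expand P ::= e P z
step 4: stack=$ z z P e  input=e e e z z z z $  — match e
step 5: stack=$ z z P  input=e e z z z z $  — expand P ::= e P z
step 6: stack=$ z z z P e  input=e e z z z z $  — match e
step 7: stack=$ z z z P  input=e z z z z $  — expand P ::= e P z
step 8: stack=$ z z z z P e  input=e z z z z $  — match e
step 9: stack=$ z z z z P  input=z z z z $  — expand P ::= R
step 10: stack=$ z z z z R  input=z z z z $  — expand R ::= epsilon
step 11: stack=$ z z z z  input=z z z z $  — match z
step 12: stack=$ z z z  input=z z z $  — match z
step 13: stack=$ z z  input=z z $  — match z
step 14: stack=$ z  input=z $  — match z
Accept reached after 14 steps.

14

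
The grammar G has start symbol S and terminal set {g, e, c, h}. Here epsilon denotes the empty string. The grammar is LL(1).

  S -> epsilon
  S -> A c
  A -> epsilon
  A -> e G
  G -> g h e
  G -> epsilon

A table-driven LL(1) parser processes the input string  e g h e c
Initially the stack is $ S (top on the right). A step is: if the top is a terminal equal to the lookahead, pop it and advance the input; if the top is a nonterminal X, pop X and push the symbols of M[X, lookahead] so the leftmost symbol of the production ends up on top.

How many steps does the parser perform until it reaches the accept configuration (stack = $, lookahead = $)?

step 1: stack=$ S  input=e g h e c $  — expand S -> A c
step 2: stack=$ c A  input=e g h e c $  — expand A -> e G
step 3: stack=$ c G e  input=e g h e c $  — match e
step 4: stack=$ c G  input=g h e c $  — expand G -> g h e
step 5: stack=$ c e h g  input=g h e c $  — match g
step 6: stack=$ c e h  input=h e c $  — match h
step 7: stack=$ c e  input=e c $  — match e
step 8: stack=$ c  input=c $  — match c
Accept reached after 8 steps.

8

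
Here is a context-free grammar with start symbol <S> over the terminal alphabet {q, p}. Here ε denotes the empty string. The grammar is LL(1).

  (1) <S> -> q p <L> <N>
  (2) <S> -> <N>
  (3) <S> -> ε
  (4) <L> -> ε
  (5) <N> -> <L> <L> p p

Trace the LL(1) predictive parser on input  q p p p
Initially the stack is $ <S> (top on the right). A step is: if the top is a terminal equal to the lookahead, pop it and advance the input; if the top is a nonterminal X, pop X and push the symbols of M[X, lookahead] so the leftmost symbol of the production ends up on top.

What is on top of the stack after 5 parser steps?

     Stack          Input      Action
  1  $ <S>          q p p p $  expand <S> -> q p <L> <N>
  2  $ <N> <L> p q  q p p p $  match q
  3  $ <N> <L> p    p p p $    match p
  4  $ <N> <L>      p p $      expand <L> -> ε
  5  $ <N>          p p $      expand <N> -> <L> <L> p p
Stack after step 5: $ p p <L> <L> (top = <L>).

<L>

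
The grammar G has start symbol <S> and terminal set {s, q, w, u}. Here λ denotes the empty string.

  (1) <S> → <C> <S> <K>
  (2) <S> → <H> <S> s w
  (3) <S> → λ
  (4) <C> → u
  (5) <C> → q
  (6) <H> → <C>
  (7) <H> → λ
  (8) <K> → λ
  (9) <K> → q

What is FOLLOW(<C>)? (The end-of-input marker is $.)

FIRST(<C>): from <C>→u we get {u}; from <C>→q we get {q}. So FIRST(<C>) = {q, u}.
FIRST(<K>): from <K>→λ we get {λ}; from <K>→q we get {q}. So FIRST(<K>) = {λ, q}.
FIRST(<H>): from <H>→<C> we get {q, u}; from <H>→λ we get {λ}. So FIRST(<H>) = {λ, q, u}.
FIRST(<S>): from <S>→<C> <S> <K> we get {q, u}; from <S>→<H> <S> s w we get {q, s, u}; from <S>→λ we get {λ}. So FIRST(<S>) = {λ, q, s, u}.
FOLLOW(<S>) includes $ since <S> is the start symbol.
FOLLOW(<S>): in <S>→<C> <S> <K>, <S> is followed by <K> with FIRST {λ, q}; in <S>→<C> <S> <K>, the suffix after <S> is nullable (adds nothing new); in <S>→<H> <S> s w, <S> is followed by s w with FIRST {s}. Thus FOLLOW(<S>) = {$, q, s}.
FOLLOW(<H>): in <S>→<H> <S> s w, <H> is followed by <S> s w with FIRST {q, s, u}. Thus FOLLOW(<H>) = {q, s, u}.
FOLLOW(<C>): in <S>→<C> <S> <K>, <C> is followed by <S> <K> with FIRST {λ, q, s, u}; in <S>→<C> <S> <K>, the suffix after <C> is nullable, so FOLLOW(<C>) ⊇ FOLLOW(<S>) = {$, q, s}; in <H>→<C>, the suffix after <C> is empty, so FOLLOW(<C>) ⊇ FOLLOW(<H>) = {q, s, u}. Thus FOLLOW(<C>) = {$, q, s, u}.
FOLLOW(<K>): in <S>→<C> <S> <K>, the suffix after <K> is empty, so FOLLOW(<K>) ⊇ FOLLOW(<S>) = {$, q, s}. Thus FOLLOW(<K>) = {$, q, s}.

{$, q, s, u}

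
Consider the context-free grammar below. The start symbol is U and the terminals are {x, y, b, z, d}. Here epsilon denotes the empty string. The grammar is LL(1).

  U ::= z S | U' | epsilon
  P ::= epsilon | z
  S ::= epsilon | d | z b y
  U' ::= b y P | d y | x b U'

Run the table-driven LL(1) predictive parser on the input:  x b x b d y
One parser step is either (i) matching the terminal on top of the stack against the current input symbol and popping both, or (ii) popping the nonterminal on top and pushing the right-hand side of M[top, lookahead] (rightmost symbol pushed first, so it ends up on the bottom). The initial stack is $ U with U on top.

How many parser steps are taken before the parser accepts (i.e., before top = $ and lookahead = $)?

10

      Stack     Input          Action
   1  $ U       x b x b d y $  expand U ::= U'
   2  $ U'      x b x b d y $  expand U' ::= x b U'
   3  $ U' b x  x b x b d y $  match x
   4  $ U' b    b x b d y $    match b
   5  $ U'      x b d y $      expand U' ::= x b U'
   6  $ U' b x  x b d y $      match x
   7  $ U' b    b d y $        match b
   8  $ U'      d y $          expand U' ::= d y
   9  $ y d     d y $          match d
  10  $ y       y $            match y
Accept reached after 10 steps.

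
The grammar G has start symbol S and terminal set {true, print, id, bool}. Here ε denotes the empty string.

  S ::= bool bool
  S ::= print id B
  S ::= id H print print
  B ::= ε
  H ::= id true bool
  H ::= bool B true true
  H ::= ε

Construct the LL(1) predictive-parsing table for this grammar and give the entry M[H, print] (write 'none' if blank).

H ::= ε

FIRST(S) = {bool, id, print}
FIRST(B) = {ε}
FIRST(H) = {ε, bool, id}
FOLLOW(S) includes $ since S is the start symbol.
FOLLOW(H): in S::=id H print print, H is followed by print print with FIRST {print}. Thus FOLLOW(H) = {print}.
For H ::= id true bool: FIRST(id true bool) = {id}, so it goes in M[H, t] for t ∈ {id}.
For H ::= bool B true true: FIRST(bool B true true) = {bool}, so it goes in M[H, t] for t ∈ {bool}.
For H ::= ε: FIRST(ε) = {ε}, so it goes in M[H, t] for t ∈ {}; since ε ∈ FIRST, also for every t ∈ FOLLOW(H) = {print}.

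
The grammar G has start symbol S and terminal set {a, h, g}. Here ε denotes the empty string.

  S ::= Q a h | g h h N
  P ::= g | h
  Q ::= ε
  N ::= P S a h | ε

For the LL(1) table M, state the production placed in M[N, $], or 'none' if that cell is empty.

FIRST(P): from P::=g we get {g}; from P::=h we get {h}. So FIRST(P) = {g, h}.
FIRST(Q): from Q::=ε we get {ε}. So FIRST(Q) = {ε}.
FIRST(S): from S::=Q a h we get {a}; from S::=g h h N we get {g}. So FIRST(S) = {a, g}.
FIRST(N): from N::=P S a h we get {g, h}; from N::=ε we get {ε}. So FIRST(N) = {ε, g, h}.
FOLLOW(S) includes $ since S is the start symbol.
FOLLOW(S): in N::=P S a h, S is followed by a h with FIRST {a}. Thus FOLLOW(S) = {$, a}.
FOLLOW(N): in S::=g h h N, the suffix after N is empty, so FOLLOW(N) ⊇ FOLLOW(S) = {$, a}. Thus FOLLOW(N) = {$, a}.
For N ::= P S a h: FIRST(P S a h) = {g, h}, so it goes in M[N, t] for t ∈ {g, h}.
For N ::= ε: FIRST(ε) = {ε}, so it goes in M[N, t] for t ∈ {}; since ε ∈ FIRST, also for every t ∈ FOLLOW(N) = {$, a}.

N ::= ε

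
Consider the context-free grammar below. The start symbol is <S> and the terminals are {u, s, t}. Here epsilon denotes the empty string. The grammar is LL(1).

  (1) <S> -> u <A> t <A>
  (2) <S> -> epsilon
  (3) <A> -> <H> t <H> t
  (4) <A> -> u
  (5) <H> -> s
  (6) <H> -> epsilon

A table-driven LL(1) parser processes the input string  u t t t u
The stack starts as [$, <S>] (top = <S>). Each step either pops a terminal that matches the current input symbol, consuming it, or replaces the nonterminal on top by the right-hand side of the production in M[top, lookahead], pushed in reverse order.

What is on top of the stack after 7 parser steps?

step 1: stack=$ <S>  input=u t t t u $  — expand <S> -> u <A> t <A>
step 2: stack=$ <A> t <A> u  input=u t t t u $  — match u
step 3: stack=$ <A> t <A>  input=t t t u $  — expand <A> -> <H> t <H> t
step 4: stack=$ <A> t t <H> t <H>  input=t t t u $  — expand <H> -> epsilon
step 5: stack=$ <A> t t <H> t  input=t t t u $  — match t
step 6: stack=$ <A> t t <H>  input=t t u $  — expand <H> -> epsilon
step 7: stack=$ <A> t t  input=t t u $  — match t
Stack after step 7: $ <A> t (top = t).

t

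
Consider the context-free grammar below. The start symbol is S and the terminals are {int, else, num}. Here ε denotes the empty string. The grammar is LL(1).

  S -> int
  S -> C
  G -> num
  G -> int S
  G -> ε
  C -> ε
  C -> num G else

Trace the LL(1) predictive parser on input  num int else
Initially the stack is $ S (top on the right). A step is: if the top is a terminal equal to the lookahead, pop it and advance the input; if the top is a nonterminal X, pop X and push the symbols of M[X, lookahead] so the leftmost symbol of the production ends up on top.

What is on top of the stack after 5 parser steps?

S

     Stack         Input           Action
  1  $ S           num int else $  expand S -> C
  2  $ C           num int else $  expand C -> num G else
  3  $ else G num  num int else $  match num
  4  $ else G      int else $      expand G -> int S
  5  $ else S int  int else $      match int
Stack after step 5: $ else S (top = S).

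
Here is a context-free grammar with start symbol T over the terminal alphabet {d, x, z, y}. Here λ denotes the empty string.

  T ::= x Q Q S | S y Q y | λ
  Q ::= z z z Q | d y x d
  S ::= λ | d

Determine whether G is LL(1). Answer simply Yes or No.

FIRST(T) = {λ, d, x, y}
FIRST(Q) = {d, z}
FIRST(S) = {λ, d}
FOLLOW(T) = {$}
FOLLOW(Q) = {$, d, y, z}
FOLLOW(S) = {$, y}
Each cell of M receives at most one production.

Yes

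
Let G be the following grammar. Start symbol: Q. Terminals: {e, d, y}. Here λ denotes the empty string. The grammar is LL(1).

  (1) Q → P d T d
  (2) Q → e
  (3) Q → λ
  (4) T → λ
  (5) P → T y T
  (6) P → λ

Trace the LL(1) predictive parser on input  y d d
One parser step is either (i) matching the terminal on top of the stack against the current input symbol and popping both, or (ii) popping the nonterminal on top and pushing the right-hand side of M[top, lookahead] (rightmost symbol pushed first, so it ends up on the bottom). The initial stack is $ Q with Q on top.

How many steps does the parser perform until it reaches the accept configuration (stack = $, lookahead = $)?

step 1: stack=$ Q  input=y d d $  — expand Q → P d T d
step 2: stack=$ d T d P  input=y d d $  — expand P → T y T
step 3: stack=$ d T d T y T  input=y d d $  — expand T → λ
step 4: stack=$ d T d T y  input=y d d $  — match y
step 5: stack=$ d T d T  input=d d $  — expand T → λ
step 6: stack=$ d T d  input=d d $  — match d
step 7: stack=$ d T  input=d $  — expand T → λ
step 8: stack=$ d  input=d $  — match d
Accept reached after 8 steps.

8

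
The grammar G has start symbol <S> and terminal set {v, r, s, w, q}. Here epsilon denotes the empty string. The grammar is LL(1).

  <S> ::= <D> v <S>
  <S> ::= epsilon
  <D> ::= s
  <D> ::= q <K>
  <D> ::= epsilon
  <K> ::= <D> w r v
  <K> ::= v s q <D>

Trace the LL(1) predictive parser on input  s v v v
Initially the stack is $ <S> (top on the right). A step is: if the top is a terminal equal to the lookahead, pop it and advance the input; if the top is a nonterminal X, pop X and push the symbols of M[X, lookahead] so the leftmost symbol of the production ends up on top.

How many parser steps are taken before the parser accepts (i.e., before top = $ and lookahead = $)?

11

      Stack        Input      Action
   1  $ <S>        s v v v $  expand <S> ::= <D> v <S>
   2  $ <S> v <D>  s v v v $  expand <D> ::= s
   3  $ <S> v s    s v v v $  match s
   4  $ <S> v      v v v $    match v
   5  $ <S>        v v $      expand <S> ::= <D> v <S>
   6  $ <S> v <D>  v v $      expand <D> ::= epsilon
   7  $ <S> v      v v $      match v
   8  $ <S>        v $        expand <S> ::= <D> v <S>
   9  $ <S> v <D>  v $        expand <D> ::= epsilon
  10  $ <S> v      v $        match v
  11  $ <S>        $          expand <S> ::= epsilon
Accept reached after 11 steps.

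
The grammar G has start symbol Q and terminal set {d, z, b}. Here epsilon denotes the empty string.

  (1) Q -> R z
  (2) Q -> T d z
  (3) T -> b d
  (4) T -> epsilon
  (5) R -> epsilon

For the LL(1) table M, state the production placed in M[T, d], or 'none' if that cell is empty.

FIRST(T) = {epsilon, b}
FIRST(R) = {epsilon}
FIRST(Q) = {b, d, z}  (via R z, T d z)
FOLLOW(Q) includes $ since Q is the start symbol.
FOLLOW(T): in Q->T d z, T is followed by d z with FIRST {d}. Thus FOLLOW(T) = {d}.
For T -> b d: FIRST(b d) = {b}, so it goes in M[T, t] for t ∈ {b}.
For T -> epsilon: FIRST(epsilon) = {epsilon}, so it goes in M[T, t] for t ∈ {}; since epsilon ∈ FIRST, also for every t ∈ FOLLOW(T) = {d}.

T -> epsilon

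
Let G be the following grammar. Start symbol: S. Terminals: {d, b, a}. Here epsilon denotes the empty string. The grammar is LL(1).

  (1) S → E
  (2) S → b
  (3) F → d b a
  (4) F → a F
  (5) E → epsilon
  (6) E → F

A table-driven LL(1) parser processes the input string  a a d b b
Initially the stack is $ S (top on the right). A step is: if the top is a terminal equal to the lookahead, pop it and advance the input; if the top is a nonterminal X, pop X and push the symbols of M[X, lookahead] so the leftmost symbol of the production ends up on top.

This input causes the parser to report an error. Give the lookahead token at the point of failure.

b

      Stack    Input        Action
   1  $ S      a a d b b $  expand S → E
   2  $ E      a a d b b $  expand E → F
   3  $ F      a a d b b $  expand F → a F
   4  $ F a    a a d b b $  match a
   5  $ F      a d b b $    expand F → a F
   6  $ F a    a d b b $    match a
   7  $ F      d b b $      expand F → d b a
   8  $ a b d  d b b $      match d
   9  $ a b    b b $        match b
  10  $ a      b $          error: top is terminal a but lookahead is b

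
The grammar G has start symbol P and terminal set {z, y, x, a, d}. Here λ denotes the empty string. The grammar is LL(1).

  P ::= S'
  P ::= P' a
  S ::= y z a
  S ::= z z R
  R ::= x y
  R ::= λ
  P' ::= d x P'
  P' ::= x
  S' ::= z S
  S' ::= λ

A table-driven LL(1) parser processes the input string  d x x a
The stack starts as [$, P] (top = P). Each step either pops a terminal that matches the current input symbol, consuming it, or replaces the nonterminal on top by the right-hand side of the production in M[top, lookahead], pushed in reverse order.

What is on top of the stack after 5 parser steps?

x

step 1: stack=$ P  input=d x x a $  — expand P ::= P' a
step 2: stack=$ a P'  input=d x x a $  — expand P' ::= d x P'
step 3: stack=$ a P' x d  input=d x x a $  — match d
step 4: stack=$ a P' x  input=x x a $  — match x
step 5: stack=$ a P'  input=x a $  — expand P' ::= x
Stack after step 5: $ a x (top = x).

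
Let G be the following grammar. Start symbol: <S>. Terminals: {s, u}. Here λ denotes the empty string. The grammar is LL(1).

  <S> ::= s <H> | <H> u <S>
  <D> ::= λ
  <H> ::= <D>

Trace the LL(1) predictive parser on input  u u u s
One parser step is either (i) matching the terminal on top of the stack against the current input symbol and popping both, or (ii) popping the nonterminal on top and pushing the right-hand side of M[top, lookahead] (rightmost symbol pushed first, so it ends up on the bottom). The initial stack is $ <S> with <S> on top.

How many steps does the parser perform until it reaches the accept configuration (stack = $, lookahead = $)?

16

      Stack        Input      Action
   1  $ <S>        u u u s $  expand <S> ::= <H> u <S>
   2  $ <S> u <H>  u u u s $  expand <H> ::= <D>
   3  $ <S> u <D>  u u u s $  expand <D> ::= λ
   4  $ <S> u      u u u s $  match u
   5  $ <S>        u u s $    expand <S> ::= <H> u <S>
   6  $ <S> u <H>  u u s $    expand <H> ::= <D>
   7  $ <S> u <D>  u u s $    expand <D> ::= λ
   8  $ <S> u      u u s $    match u
   9  $ <S>        u s $      expand <S> ::= <H> u <S>
  10  $ <S> u <H>  u s $      expand <H> ::= <D>
  11  $ <S> u <D>  u s $      expand <D> ::= λ
  12  $ <S> u      u s $      match u
  13  $ <S>        s $        expand <S> ::= s <H>
  14  $ <H> s      s $        match s
  15  $ <H>        $          expand <H> ::= <D>
  16  $ <D>        $          expand <D> ::= λ
Accept reached after 16 steps.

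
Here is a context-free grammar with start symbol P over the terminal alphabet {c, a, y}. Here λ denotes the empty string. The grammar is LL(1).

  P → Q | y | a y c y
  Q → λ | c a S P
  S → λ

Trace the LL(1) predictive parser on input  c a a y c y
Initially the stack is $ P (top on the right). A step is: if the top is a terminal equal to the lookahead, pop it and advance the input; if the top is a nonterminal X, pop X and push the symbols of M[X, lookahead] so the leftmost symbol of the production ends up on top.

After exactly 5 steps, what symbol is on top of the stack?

P

     Stack      Input          Action
  1  $ P        c a a y c y $  expand P → Q
  2  $ Q        c a a y c y $  expand Q → c a S P
  3  $ P S a c  c a a y c y $  match c
  4  $ P S a    a a y c y $    match a
  5  $ P S      a y c y $      expand S → λ
Stack after step 5: $ P (top = P).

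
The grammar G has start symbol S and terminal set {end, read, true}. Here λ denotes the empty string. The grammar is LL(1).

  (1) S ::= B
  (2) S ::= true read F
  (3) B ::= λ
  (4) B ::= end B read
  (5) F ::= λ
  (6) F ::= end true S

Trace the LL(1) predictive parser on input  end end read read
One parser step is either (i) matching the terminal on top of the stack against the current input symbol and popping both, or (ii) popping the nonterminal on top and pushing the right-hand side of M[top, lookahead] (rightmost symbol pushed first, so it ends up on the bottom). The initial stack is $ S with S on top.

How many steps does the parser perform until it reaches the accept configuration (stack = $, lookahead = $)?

     Stack              Input                Action
  1  $ S                end end read read $  expand S ::= B
  2  $ B                end end read read $  expand B ::= end B read
  3  $ read B end       end end read read $  match end
  4  $ read B           end read read $      expand B ::= end B read
  5  $ read read B end  end read read $      match end
  6  $ read read B      read read $          expand B ::= λ
  7  $ read read        read read $          match read
  8  $ read             read $               match read
Accept reached after 8 steps.

8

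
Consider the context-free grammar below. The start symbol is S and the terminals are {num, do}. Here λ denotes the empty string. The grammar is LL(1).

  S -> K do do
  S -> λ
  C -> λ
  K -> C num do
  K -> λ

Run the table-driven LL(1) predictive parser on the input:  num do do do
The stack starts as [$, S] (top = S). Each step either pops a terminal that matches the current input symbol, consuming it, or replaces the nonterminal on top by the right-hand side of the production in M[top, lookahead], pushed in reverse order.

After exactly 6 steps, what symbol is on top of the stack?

do

step 1: stack=$ S  input=num do do do $  — expand S -> K do do
step 2: stack=$ do do K  input=num do do do $  — expand K -> C num do
step 3: stack=$ do do do num C  input=num do do do $  — expand C -> λ
step 4: stack=$ do do do num  input=num do do do $  — match num
step 5: stack=$ do do do  input=do do do $  — match do
step 6: stack=$ do do  input=do do $  — match do
Stack after step 6: $ do (top = do).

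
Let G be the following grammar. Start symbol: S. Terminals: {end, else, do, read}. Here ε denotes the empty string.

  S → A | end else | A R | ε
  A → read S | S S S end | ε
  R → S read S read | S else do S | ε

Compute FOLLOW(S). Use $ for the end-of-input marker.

{$, else, end, read}

FIRST(S) = {ε, else, end, read}  (via A, A R)
FIRST(A) = {ε, else, end, read}  (via S S S end)
FIRST(R) = {ε, else, end, read}  (via S read S read, S else do S)
FOLLOW(S) includes $ since S is the start symbol.
FOLLOW(S): in A→read S, the suffix after S is empty, so FOLLOW(S) ⊇ FOLLOW(A) = {$, else, end, read}; in A→S S S end (occurrence 1), S is followed by S S end with FIRST {else, end, read}; in A→S S S end (occurrence 2), S is followed by S end with FIRST {else, end, read}; in A→S S S end (occurrence 3), S is followed by end with FIRST {end}; in R→S read S read (occurrence 1), S is followed by read S read with FIRST {read}; in R→S read S read (occurrence 2), S is followed by read with FIRST {read}; in R→S else do S (occurrence 1), S is followed by else do S with FIRST {else}; in R→S else do S (occurrence 2), the suffix after S is empty, so FOLLOW(S) ⊇ FOLLOW(R) = {$, else, end, read}. Thus FOLLOW(S) = {$, else, end, read}.
FOLLOW(A): in S→A, the suffix after A is empty, so FOLLOW(A) ⊇ FOLLOW(S) = {$, else, end, read}; in S→A R, A is followed by R with FIRST {ε, else, end, read}; in S→A R, the suffix after A is nullable, so FOLLOW(A) ⊇ FOLLOW(S) = {$, else, end, read}. Thus FOLLOW(A) = {$, else, end, read}.
FOLLOW(R): in S→A R, the suffix after R is empty, so FOLLOW(R) ⊇ FOLLOW(S) = {$, else, end, read}. Thus FOLLOW(R) = {$, else, end, read}.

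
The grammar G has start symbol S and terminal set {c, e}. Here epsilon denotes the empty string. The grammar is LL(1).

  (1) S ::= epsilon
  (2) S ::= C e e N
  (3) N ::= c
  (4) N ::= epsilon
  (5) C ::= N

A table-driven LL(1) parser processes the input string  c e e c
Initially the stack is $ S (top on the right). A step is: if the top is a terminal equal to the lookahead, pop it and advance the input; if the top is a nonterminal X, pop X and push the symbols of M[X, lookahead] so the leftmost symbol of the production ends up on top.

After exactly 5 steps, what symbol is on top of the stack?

e

step 1: stack=$ S  input=c e e c $  — expand S ::= C e e N
step 2: stack=$ N e e C  input=c e e c $  — expand C ::= N
step 3: stack=$ N e e N  input=c e e c $  — expand N ::= c
step 4: stack=$ N e e c  input=c e e c $  — match c
step 5: stack=$ N e e  input=e e c $  — match e
Stack after step 5: $ N e (top = e).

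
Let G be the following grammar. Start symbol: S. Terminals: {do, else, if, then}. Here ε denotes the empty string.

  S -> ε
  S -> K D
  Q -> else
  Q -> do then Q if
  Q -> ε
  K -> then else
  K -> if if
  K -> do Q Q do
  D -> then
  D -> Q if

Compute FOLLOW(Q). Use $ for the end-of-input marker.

{do, else, if}

FIRST(Q) = {ε, do, else}
FIRST(K) = {do, if, then}
FIRST(S) = {ε, do, if, then}  (via K D)
FIRST(D) = {do, else, if, then}  (via Q if)
FOLLOW(S) includes $ since S is the start symbol.
FOLLOW(S): S appears on no right-hand side. Thus FOLLOW(S) = {$}.
FOLLOW(Q): in Q->do then Q if, Q is followed by if with FIRST {if}; in K->do Q Q do (occurrence 1), Q is followed by Q do with FIRST {do, else}; in K->do Q Q do (occurrence 2), Q is followed by do with FIRST {do}; in D->Q if, Q is followed by if with FIRST {if}. Thus FOLLOW(Q) = {do, else, if}.
FOLLOW(K): in S->K D, K is followed by D with FIRST {do, else, if, then}. Thus FOLLOW(K) = {do, else, if, then}.
FOLLOW(D): in S->K D, the suffix after D is empty, so FOLLOW(D) ⊇ FOLLOW(S) = {$}. Thus FOLLOW(D) = {$}.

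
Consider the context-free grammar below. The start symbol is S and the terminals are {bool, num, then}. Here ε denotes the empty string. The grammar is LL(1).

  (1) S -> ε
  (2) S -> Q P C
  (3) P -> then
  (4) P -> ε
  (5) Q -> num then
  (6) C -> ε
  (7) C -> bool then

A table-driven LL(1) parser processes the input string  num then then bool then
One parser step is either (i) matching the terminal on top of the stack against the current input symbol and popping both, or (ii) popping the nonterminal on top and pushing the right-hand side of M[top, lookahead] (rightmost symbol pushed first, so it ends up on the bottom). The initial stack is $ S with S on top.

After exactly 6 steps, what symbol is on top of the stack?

C

step 1: stack=$ S  input=num then then bool then $  — expand S -> Q P C
step 2: stack=$ C P Q  input=num then then bool then $  — expand Q -> num then
step 3: stack=$ C P then num  input=num then then bool then $  — match num
step 4: stack=$ C P then  input=then then bool then $  — match then
step 5: stack=$ C P  input=then bool then $  — expand P -> then
step 6: stack=$ C then  input=then bool then $  — match then
Stack after step 6: $ C (top = C).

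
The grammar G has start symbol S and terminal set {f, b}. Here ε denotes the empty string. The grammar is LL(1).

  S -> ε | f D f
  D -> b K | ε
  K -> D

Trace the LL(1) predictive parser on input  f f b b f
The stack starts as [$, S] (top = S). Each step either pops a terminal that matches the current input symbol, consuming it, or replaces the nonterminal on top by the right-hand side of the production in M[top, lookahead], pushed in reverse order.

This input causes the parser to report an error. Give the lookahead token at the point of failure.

b

step 1: stack=$ S  input=f f b b f $  — expand S -> f D f
step 2: stack=$ f D f  input=f f b b f $  — match f
step 3: stack=$ f D  input=f b b f $  — expand D -> ε
step 4: stack=$ f  input=f b b f $  — match f
step 5: stack=$  input=b b f $  — error: stack empty but input remains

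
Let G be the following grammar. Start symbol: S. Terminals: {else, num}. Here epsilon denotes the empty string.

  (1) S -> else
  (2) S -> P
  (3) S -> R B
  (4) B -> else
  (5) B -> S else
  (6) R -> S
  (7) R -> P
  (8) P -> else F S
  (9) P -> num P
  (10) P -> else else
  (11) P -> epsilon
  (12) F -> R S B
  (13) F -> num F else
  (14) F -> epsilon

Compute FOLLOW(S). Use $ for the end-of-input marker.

FIRST(P) = {epsilon, else, num}
FIRST(S) = {epsilon, else, num}  (via P, R B)
FIRST(B) = {else, num}  (via S else)
FIRST(R) = {epsilon, else, num}  (via S, P)
FIRST(F) = {epsilon, else, num}  (via R S B)
FOLLOW(S) includes $ since S is the start symbol.
FOLLOW(R): in S->R B, R is followed by B with FIRST {else, num}; in F->R S B, R is followed by S B with FIRST {else, num}. Thus FOLLOW(R) = {else, num}.
FOLLOW(S): in B->S else, S is followed by else with FIRST {else}; in R->S, the suffix after S is empty, so FOLLOW(S) ⊇ FOLLOW(R) = {else, num}; in P->else F S, the suffix after S is empty, so FOLLOW(S) ⊇ FOLLOW(P) = {$, else, num}; in F->R S B, S is followed by B with FIRST {else, num}. Thus FOLLOW(S) = {$, else, num}.
FOLLOW(P): in S->P, the suffix after P is empty, so FOLLOW(P) ⊇ FOLLOW(S) = {$, else, num}; in R->P, the suffix after P is empty, so FOLLOW(P) ⊇ FOLLOW(R) = {else, num}; in P->num P, the suffix after P is empty (adds nothing new). Thus FOLLOW(P) = {$, else, num}.
FOLLOW(F): in P->else F S, F is followed by S with FIRST {epsilon, else, num}; in P->else F S, the suffix after F is nullable, so FOLLOW(F) ⊇ FOLLOW(P) = {$, else, num}; in F->num F else, F is followed by else with FIRST {else}. Thus FOLLOW(F) = {$, else, num}.
FOLLOW(B): in S->R B, the suffix after B is empty, so FOLLOW(B) ⊇ FOLLOW(S) = {$, else, num}; in F->R S B, the suffix after B is empty, so FOLLOW(B) ⊇ FOLLOW(F) = {$, else, num}. Thus FOLLOW(B) = {$, else, num}.

{$, else, num}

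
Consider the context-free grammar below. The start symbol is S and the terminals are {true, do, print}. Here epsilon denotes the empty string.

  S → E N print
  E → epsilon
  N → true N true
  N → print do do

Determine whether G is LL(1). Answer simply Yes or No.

Yes

FIRST(S) = {print, true}
FIRST(E) = {epsilon}
FIRST(N) = {print, true}
FOLLOW(S) = {$}
FOLLOW(E) = {print, true}
FOLLOW(N) = {print, true}
Each cell of M receives at most one production.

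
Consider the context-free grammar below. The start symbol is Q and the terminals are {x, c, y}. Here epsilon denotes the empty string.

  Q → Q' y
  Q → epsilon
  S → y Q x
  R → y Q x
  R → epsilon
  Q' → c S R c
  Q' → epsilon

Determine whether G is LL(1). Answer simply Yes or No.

Yes

FIRST(Q) = {epsilon, c, y}
FIRST(S) = {y}
FIRST(R) = {epsilon, y}
FIRST(Q') = {epsilon, c}
FOLLOW(Q) = {$, x}
FOLLOW(S) = {c, y}
FOLLOW(R) = {c}
FOLLOW(Q') = {y}
Each cell of M receives at most one production.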